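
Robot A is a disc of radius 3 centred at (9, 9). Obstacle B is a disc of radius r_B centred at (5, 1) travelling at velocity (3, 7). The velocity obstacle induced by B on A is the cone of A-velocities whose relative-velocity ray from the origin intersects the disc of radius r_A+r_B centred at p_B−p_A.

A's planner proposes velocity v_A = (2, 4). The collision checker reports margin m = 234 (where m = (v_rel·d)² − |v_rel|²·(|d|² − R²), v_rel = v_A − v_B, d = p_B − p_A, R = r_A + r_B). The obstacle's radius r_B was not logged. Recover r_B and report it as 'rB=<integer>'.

m = 234
d = (-4, -8);  v_rel = (-1, -3),  |v_rel|² = 10
v_rel×d = (-1)·(-8) − (-3)·(-4) = -4
since m = R²·10 − (-4)²:  R² = (16 + 234) / 10 = 25
R = √25 = 5  ⇒  r_B = 5 − 3 = 2

rB=2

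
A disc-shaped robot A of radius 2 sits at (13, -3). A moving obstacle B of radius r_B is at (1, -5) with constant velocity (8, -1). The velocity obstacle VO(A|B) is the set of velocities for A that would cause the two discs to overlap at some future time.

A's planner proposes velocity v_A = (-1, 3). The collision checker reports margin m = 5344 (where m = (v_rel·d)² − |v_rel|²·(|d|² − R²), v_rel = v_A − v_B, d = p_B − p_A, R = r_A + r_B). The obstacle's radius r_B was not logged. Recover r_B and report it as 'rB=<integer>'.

m = 5344
d = (-12, -2);  v_rel = (-9, 4),  |v_rel|² = 97
v_rel×d = (-9)·(-2) − (4)·(-12) = 66
since m = R²·97 − 66²:  R² = (4356 + 5344) / 97 = 100
R = √100 = 10  ⇒  r_B = 10 − 2 = 8

rB=8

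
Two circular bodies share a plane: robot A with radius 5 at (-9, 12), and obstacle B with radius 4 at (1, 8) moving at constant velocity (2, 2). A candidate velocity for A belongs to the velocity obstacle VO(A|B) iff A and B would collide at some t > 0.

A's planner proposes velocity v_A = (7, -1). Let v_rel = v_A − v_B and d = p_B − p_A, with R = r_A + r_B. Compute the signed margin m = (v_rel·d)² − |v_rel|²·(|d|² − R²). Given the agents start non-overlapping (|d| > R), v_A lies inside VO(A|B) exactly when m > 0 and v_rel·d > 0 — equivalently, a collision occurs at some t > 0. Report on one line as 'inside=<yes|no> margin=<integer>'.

d = (10, -4),  |d|² = 116;  R = 5+4 = 9,  c = 116−9² = 35
v_rel = (5, -3),  |v_rel|² = 34;  v_rel·d = (5)·(10) + (-3)·(-4) = 62
34·t² − 124·t + 35 = 0  ⇒  m = 62² − 34·35 = 2654
m = 2654 > 0,  v_rel·d = 62 > 0  ⇒  inside

inside=yes margin=2654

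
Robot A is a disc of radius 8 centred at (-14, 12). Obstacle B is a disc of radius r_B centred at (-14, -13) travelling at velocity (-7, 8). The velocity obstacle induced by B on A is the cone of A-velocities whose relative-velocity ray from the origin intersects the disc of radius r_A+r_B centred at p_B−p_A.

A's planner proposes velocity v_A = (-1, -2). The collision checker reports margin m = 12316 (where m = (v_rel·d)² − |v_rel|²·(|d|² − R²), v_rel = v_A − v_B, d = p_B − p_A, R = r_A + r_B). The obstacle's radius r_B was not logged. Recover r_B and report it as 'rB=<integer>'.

m = 12316
d = (0, -25);  v_rel = (6, -10),  |v_rel|² = 136
v_rel×d = (6)·(-25) − (-10)·(0) = -150
since m = R²·136 − (-150)²:  R² = (22500 + 12316) / 136 = 256
R = √256 = 16  ⇒  r_B = 16 − 8 = 8

rB=8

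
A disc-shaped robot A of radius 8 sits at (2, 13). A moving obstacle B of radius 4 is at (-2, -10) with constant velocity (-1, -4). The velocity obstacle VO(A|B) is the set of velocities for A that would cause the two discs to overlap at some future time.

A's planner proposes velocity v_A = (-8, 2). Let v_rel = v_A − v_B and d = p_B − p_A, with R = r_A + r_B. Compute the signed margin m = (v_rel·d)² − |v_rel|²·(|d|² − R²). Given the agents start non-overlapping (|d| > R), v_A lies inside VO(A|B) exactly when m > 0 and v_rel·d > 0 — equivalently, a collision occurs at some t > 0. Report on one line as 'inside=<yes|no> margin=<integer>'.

d = (-4, -23),  |d|² = 545;  R = 8+4 = 12,  c = 545−12² = 401
v_rel = (-7, 6),  |v_rel|² = 85;  v_rel·d = (-7)·(-4) + (6)·(-23) = -110
85·t² + 220·t + 401 = 0  ⇒  m = (-110)² − 85·401 = -21985
m = -21985 < 0,  v_rel·d = -110 < 0  ⇒  outside

inside=no margin=-21985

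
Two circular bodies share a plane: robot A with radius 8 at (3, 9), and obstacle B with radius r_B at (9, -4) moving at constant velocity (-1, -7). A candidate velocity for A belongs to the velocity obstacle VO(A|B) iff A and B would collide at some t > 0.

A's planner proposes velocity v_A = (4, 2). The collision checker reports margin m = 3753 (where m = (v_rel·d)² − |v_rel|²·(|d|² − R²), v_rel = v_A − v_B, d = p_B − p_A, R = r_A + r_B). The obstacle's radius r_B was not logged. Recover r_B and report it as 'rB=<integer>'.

m = 3753
d = (6, -13);  v_rel = (5, 9),  |v_rel|² = 106
v_rel×d = (5)·(-13) − (9)·(6) = -119
since m = R²·106 − (-119)²:  R² = (14161 + 3753) / 106 = 169
R = √169 = 13  ⇒  r_B = 13 − 8 = 5

rB=5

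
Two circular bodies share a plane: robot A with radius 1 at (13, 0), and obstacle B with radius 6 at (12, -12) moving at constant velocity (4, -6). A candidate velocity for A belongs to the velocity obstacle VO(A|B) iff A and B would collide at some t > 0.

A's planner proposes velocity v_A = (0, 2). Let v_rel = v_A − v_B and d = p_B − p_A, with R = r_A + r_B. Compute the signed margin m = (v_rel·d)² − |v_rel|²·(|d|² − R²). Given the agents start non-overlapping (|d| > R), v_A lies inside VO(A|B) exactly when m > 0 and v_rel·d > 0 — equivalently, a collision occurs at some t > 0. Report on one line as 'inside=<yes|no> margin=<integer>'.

d = (-1, -12),  |d|² = 145;  R = 1+6 = 7,  c = 145−7² = 96
v_rel = (-4, 8),  |v_rel|² = 80;  v_rel·d = (-4)·(-1) + (8)·(-12) = -92
80·t² + 184·t + 96 = 0  ⇒  m = (-92)² − 80·96 = 784
m = 784 > 0,  v_rel·d = -92 < 0  ⇒  outside

inside=no margin=784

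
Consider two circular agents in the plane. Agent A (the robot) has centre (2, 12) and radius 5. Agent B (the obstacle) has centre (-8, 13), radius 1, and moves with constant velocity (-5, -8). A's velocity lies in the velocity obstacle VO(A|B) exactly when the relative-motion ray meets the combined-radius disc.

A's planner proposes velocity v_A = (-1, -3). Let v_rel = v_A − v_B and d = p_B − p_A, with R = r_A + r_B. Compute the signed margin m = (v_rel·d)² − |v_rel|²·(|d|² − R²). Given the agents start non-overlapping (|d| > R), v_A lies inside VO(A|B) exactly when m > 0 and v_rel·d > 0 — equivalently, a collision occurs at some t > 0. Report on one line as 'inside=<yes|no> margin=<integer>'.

d = (-10, 1),  |d|² = 101;  R = 5+1 = 6,  c = 101−6² = 65
v_rel = (4, 5),  |v_rel|² = 41;  v_rel·d = (4)·(-10) + (5)·(1) = -35
41·t² + 70·t + 65 = 0  ⇒  m = (-35)² − 41·65 = -1440
m = -1440 < 0,  v_rel·d = -35 < 0  ⇒  outside

inside=no margin=-1440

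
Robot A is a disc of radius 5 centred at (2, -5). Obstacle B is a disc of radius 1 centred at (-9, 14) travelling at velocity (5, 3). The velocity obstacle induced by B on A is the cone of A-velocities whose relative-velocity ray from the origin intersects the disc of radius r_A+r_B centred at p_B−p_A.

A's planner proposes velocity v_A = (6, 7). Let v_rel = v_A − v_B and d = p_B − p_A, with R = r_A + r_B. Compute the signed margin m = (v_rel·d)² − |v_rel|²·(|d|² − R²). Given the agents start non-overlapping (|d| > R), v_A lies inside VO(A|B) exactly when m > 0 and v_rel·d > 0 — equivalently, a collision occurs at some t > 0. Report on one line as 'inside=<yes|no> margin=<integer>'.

d = (-11, 19),  |d|² = 482;  R = 5+1 = 6,  c = 482−6² = 446
v_rel = (1, 4),  |v_rel|² = 17;  v_rel·d = (1)·(-11) + (4)·(19) = 65
17·t² − 130·t + 446 = 0  ⇒  m = 65² − 17·446 = -3357
m = -3357 < 0,  v_rel·d = 65 > 0  ⇒  outside

inside=no margin=-3357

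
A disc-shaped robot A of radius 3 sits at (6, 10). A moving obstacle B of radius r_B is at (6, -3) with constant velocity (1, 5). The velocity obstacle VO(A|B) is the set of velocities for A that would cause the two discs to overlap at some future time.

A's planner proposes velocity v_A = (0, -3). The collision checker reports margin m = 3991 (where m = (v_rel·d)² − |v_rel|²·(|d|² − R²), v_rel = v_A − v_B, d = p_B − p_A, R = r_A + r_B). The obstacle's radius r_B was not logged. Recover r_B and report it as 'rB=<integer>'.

m = 3991
d = (0, -13);  v_rel = (-1, -8),  |v_rel|² = 65
v_rel×d = (-1)·(-13) − (-8)·(0) = 13
since m = R²·65 − 13²:  R² = (169 + 3991) / 65 = 64
R = √64 = 8  ⇒  r_B = 8 − 3 = 5

rB=5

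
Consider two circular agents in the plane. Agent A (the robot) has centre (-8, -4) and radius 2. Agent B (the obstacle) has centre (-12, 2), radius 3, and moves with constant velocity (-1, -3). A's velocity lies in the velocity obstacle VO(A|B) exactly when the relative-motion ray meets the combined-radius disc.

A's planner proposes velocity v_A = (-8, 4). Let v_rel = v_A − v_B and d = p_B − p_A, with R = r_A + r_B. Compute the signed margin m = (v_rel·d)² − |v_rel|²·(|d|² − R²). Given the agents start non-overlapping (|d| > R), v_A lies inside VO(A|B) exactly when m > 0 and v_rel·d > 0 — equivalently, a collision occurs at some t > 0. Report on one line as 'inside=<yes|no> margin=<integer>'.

d = (-4, 6),  |d|² = 52;  R = 2+3 = 5,  c = 52−5² = 27
v_rel = (-7, 7),  |v_rel|² = 98;  v_rel·d = (-7)·(-4) + (7)·(6) = 70
98·t² − 140·t + 27 = 0  ⇒  m = 70² − 98·27 = 2254
m = 2254 > 0,  v_rel·d = 70 > 0  ⇒  inside

inside=yes margin=2254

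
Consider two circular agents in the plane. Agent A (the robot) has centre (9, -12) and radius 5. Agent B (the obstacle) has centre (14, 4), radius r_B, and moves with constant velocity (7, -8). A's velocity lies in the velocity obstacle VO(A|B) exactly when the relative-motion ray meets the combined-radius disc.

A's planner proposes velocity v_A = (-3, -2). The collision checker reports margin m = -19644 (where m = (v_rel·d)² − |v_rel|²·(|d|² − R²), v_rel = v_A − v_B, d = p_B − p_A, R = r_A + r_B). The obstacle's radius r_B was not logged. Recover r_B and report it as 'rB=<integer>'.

m = -19644
d = (5, 16);  v_rel = (-10, 6),  |v_rel|² = 136
v_rel×d = (-10)·(16) − (6)·(5) = -190
since m = R²·136 − (-190)²:  R² = (36100 + -19644) / 136 = 121
R = √121 = 11  ⇒  r_B = 11 − 5 = 6

rB=6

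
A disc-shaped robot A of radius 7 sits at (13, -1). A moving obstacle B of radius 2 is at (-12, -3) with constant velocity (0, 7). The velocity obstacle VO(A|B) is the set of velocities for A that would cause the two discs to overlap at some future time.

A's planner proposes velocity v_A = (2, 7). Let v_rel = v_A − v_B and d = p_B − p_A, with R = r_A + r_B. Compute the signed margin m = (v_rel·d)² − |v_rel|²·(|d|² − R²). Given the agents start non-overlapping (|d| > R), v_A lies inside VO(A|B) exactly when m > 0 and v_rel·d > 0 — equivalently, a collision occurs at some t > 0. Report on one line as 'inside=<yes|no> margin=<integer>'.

d = (-25, -2),  |d|² = 629;  R = 7+2 = 9,  c = 629−9² = 548
v_rel = (2, 0),  |v_rel|² = 4;  v_rel·d = (2)·(-25) + (0)·(-2) = -50
4·t² + 100·t + 548 = 0  ⇒  m = (-50)² − 4·548 = 308
m = 308 > 0,  v_rel·d = -50 < 0  ⇒  outside

inside=no margin=308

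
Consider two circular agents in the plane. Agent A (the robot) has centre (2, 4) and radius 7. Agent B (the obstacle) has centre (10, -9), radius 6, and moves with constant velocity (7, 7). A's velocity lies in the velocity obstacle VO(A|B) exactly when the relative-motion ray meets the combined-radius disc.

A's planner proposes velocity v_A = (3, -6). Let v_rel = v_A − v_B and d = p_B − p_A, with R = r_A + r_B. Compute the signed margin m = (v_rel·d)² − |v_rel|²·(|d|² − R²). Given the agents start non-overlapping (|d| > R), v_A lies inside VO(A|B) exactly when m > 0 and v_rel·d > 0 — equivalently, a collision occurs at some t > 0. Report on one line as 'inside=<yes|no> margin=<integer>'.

d = (8, -13),  |d|² = 233;  R = 7+6 = 13,  c = 233−13² = 64
v_rel = (-4, -13),  |v_rel|² = 185;  v_rel·d = (-4)·(8) + (-13)·(-13) = 137
185·t² − 274·t + 64 = 0  ⇒  m = 137² − 185·64 = 6929
m = 6929 > 0,  v_rel·d = 137 > 0  ⇒  inside

inside=yes margin=6929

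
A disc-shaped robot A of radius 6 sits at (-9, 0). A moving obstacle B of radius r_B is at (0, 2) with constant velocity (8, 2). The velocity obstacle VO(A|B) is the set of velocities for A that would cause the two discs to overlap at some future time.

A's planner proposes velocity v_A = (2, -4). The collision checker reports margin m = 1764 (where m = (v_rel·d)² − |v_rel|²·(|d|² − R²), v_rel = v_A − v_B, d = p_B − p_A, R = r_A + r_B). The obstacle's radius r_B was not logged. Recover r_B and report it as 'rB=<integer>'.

m = 1764
d = (9, 2);  v_rel = (-6, -6),  |v_rel|² = 72
v_rel×d = (-6)·(2) − (-6)·(9) = 42
since m = R²·72 − 42²:  R² = (1764 + 1764) / 72 = 49
R = √49 = 7  ⇒  r_B = 7 − 6 = 1

rB=1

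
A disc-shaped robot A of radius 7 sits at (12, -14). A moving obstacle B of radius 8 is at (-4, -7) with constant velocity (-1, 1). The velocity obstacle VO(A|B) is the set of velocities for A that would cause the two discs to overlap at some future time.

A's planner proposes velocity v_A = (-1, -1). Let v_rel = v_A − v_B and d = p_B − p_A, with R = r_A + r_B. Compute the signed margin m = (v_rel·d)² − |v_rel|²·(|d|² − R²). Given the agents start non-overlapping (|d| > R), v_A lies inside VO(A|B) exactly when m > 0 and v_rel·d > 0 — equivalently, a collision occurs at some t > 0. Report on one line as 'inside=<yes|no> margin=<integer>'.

d = (-16, 7),  |d|² = 305;  R = 7+8 = 15,  c = 305−15² = 80
v_rel = (0, -2),  |v_rel|² = 4;  v_rel·d = (0)·(-16) + (-2)·(7) = -14
4·t² + 28·t + 80 = 0  ⇒  m = (-14)² − 4·80 = -124
m = -124 < 0,  v_rel·d = -14 < 0  ⇒  outside

inside=no margin=-124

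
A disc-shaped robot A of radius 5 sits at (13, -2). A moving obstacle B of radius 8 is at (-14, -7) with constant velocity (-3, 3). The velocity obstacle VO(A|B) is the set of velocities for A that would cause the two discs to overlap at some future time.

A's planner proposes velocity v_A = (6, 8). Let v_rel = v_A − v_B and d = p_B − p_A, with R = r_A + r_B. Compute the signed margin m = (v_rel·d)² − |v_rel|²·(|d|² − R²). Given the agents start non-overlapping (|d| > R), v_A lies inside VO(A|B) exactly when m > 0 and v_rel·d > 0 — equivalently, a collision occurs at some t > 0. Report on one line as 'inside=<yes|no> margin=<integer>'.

d = (-27, -5),  |d|² = 754;  R = 5+8 = 13,  c = 754−13² = 585
v_rel = (9, 5),  |v_rel|² = 106;  v_rel·d = (9)·(-27) + (5)·(-5) = -268
106·t² + 536·t + 585 = 0  ⇒  m = (-268)² − 106·585 = 9814
m = 9814 > 0,  v_rel·d = -268 < 0  ⇒  outside

inside=no margin=9814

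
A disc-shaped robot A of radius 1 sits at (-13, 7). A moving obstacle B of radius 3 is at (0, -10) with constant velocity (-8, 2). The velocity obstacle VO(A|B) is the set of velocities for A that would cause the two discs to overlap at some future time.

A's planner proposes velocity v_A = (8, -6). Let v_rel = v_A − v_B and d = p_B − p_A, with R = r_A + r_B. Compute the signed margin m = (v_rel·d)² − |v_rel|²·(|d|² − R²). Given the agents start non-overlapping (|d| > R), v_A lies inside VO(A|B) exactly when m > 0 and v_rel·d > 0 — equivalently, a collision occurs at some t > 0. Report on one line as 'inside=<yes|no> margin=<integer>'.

d = (13, -17),  |d|² = 458;  R = 1+3 = 4,  c = 458−4² = 442
v_rel = (16, -8),  |v_rel|² = 320;  v_rel·d = (16)·(13) + (-8)·(-17) = 344
320·t² − 688·t + 442 = 0  ⇒  m = 344² − 320·442 = -23104
m = -23104 < 0,  v_rel·d = 344 > 0  ⇒  outside

inside=no margin=-23104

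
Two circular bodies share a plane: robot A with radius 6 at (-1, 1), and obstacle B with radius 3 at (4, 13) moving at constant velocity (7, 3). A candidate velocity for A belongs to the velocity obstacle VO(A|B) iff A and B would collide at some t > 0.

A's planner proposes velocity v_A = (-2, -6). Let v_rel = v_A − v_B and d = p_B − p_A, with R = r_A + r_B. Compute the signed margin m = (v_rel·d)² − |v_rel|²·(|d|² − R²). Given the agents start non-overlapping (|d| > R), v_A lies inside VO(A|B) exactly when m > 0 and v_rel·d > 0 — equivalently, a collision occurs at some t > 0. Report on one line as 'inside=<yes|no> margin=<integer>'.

d = (5, 12),  |d|² = 169;  R = 6+3 = 9,  c = 169−9² = 88
v_rel = (-9, -9),  |v_rel|² = 162;  v_rel·d = (-9)·(5) + (-9)·(12) = -153
162·t² + 306·t + 88 = 0  ⇒  m = (-153)² − 162·88 = 9153
m = 9153 > 0,  v_rel·d = -153 < 0  ⇒  outside

inside=no margin=9153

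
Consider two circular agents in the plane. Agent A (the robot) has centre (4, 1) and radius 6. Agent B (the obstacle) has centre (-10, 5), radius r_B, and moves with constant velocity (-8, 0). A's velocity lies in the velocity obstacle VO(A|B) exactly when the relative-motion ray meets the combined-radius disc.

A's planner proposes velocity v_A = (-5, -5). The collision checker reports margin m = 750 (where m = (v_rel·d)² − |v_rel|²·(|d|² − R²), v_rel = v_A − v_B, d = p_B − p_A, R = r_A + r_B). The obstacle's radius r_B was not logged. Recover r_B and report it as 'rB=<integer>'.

m = 750
d = (-14, 4);  v_rel = (3, -5),  |v_rel|² = 34
v_rel×d = (3)·(4) − (-5)·(-14) = -58
since m = R²·34 − (-58)²:  R² = (3364 + 750) / 34 = 121
R = √121 = 11  ⇒  r_B = 11 − 6 = 5

rB=5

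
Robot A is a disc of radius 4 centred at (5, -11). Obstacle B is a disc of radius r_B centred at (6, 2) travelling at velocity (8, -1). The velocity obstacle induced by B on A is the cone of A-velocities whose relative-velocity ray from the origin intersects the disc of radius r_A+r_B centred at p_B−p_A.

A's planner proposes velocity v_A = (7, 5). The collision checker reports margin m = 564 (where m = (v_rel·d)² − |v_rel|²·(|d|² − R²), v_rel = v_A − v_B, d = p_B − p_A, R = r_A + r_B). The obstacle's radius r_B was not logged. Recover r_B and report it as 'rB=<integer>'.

m = 564
d = (1, 13);  v_rel = (-1, 6),  |v_rel|² = 37
v_rel×d = (-1)·(13) − (6)·(1) = -19
since m = R²·37 − (-19)²:  R² = (361 + 564) / 37 = 25
R = √25 = 5  ⇒  r_B = 5 − 4 = 1

rB=1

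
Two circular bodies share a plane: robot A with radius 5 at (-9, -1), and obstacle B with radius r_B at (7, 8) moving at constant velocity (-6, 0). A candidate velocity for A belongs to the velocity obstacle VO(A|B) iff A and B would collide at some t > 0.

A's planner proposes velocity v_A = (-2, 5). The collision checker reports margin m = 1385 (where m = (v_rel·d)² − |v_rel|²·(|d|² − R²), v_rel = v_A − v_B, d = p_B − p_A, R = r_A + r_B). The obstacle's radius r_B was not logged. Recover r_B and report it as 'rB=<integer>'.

m = 1385
d = (16, 9);  v_rel = (4, 5),  |v_rel|² = 41
v_rel×d = (4)·(9) − (5)·(16) = -44
since m = R²·41 − (-44)²:  R² = (1936 + 1385) / 41 = 81
R = √81 = 9  ⇒  r_B = 9 − 5 = 4

rB=4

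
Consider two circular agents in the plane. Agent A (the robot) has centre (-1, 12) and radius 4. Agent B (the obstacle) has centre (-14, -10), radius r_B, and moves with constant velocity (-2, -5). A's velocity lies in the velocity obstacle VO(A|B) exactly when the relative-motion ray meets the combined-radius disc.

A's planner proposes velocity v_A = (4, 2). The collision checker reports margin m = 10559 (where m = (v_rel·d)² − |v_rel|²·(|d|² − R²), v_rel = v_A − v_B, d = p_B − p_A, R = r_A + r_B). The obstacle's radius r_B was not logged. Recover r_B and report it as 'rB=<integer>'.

m = 10559
d = (-13, -22);  v_rel = (6, 7),  |v_rel|² = 85
v_rel×d = (6)·(-22) − (7)·(-13) = -41
since m = R²·85 − (-41)²:  R² = (1681 + 10559) / 85 = 144
R = √144 = 12  ⇒  r_B = 12 − 4 = 8

rB=8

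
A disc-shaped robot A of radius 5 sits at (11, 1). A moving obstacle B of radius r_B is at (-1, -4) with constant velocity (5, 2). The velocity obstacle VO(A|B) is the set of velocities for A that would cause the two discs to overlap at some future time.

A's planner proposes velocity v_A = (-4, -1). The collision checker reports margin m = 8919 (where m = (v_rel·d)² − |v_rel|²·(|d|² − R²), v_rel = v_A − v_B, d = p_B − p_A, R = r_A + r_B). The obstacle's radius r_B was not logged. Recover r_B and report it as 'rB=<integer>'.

m = 8919
d = (-12, -5);  v_rel = (-9, -3),  |v_rel|² = 90
v_rel×d = (-9)·(-5) − (-3)·(-12) = 9
since m = R²·90 − 9²:  R² = (81 + 8919) / 90 = 100
R = √100 = 10  ⇒  r_B = 10 − 5 = 5

rB=5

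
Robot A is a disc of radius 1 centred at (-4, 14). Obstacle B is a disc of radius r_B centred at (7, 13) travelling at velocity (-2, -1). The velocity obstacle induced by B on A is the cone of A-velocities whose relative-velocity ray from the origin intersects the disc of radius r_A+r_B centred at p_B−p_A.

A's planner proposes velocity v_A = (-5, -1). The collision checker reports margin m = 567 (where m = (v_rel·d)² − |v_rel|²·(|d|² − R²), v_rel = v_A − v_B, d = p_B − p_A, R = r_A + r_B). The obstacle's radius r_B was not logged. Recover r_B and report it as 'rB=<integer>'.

m = 567
d = (11, -1);  v_rel = (-3, 0),  |v_rel|² = 9
v_rel×d = (-3)·(-1) − (0)·(11) = 3
since m = R²·9 − 3²:  R² = (9 + 567) / 9 = 64
R = √64 = 8  ⇒  r_B = 8 − 1 = 7

rB=7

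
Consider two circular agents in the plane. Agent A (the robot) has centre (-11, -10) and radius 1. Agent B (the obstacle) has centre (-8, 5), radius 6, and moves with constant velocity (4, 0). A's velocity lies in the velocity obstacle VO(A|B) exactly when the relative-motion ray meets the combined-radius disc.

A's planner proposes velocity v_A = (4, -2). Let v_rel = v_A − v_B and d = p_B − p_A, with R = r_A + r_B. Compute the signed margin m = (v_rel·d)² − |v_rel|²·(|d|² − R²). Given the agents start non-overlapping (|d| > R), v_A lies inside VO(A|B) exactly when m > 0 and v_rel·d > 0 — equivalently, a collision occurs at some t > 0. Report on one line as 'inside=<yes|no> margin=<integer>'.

d = (3, 15),  |d|² = 234;  R = 1+6 = 7,  c = 234−7² = 185
v_rel = (0, -2),  |v_rel|² = 4;  v_rel·d = (0)·(3) + (-2)·(15) = -30
4·t² + 60·t + 185 = 0  ⇒  m = (-30)² − 4·185 = 160
m = 160 > 0,  v_rel·d = -30 < 0  ⇒  outside

inside=no margin=160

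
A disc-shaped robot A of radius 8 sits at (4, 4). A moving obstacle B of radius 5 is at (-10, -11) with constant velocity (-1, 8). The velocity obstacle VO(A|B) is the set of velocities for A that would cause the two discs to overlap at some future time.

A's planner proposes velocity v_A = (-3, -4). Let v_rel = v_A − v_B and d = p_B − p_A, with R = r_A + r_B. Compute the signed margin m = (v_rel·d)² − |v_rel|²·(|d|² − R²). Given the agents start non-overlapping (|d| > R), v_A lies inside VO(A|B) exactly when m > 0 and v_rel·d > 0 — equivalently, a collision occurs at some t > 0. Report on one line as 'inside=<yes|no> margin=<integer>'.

d = (-14, -15),  |d|² = 421;  R = 8+5 = 13,  c = 421−13² = 252
v_rel = (-2, -12),  |v_rel|² = 148;  v_rel·d = (-2)·(-14) + (-12)·(-15) = 208
148·t² − 416·t + 252 = 0  ⇒  m = 208² − 148·252 = 5968
m = 5968 > 0,  v_rel·d = 208 > 0  ⇒  inside

inside=yes margin=5968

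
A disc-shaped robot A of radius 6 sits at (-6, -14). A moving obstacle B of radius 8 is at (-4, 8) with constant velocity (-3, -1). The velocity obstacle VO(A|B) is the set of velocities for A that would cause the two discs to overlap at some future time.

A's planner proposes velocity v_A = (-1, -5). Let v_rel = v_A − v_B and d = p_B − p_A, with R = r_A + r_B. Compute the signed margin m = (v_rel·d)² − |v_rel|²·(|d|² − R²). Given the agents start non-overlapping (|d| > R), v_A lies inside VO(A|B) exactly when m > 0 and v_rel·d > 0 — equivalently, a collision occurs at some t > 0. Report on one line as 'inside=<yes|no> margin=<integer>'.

d = (2, 22),  |d|² = 488;  R = 6+8 = 14,  c = 488−14² = 292
v_rel = (2, -4),  |v_rel|² = 20;  v_rel·d = (2)·(2) + (-4)·(22) = -84
20·t² + 168·t + 292 = 0  ⇒  m = (-84)² − 20·292 = 1216
m = 1216 > 0,  v_rel·d = -84 < 0  ⇒  outside

inside=no margin=1216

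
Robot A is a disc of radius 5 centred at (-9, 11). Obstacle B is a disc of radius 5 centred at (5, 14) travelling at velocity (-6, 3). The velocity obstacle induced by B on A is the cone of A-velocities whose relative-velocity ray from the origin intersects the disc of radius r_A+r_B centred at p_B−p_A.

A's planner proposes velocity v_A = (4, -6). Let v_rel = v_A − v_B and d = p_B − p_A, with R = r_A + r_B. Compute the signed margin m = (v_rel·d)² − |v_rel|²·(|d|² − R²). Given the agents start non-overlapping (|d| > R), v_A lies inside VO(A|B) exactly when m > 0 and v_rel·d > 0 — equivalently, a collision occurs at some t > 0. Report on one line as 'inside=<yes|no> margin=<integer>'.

d = (14, 3),  |d|² = 205;  R = 5+5 = 10,  c = 205−10² = 105
v_rel = (10, -9),  |v_rel|² = 181;  v_rel·d = (10)·(14) + (-9)·(3) = 113
181·t² − 226·t + 105 = 0  ⇒  m = 113² − 181·105 = -6236
m = -6236 < 0,  v_rel·d = 113 > 0  ⇒  outside

inside=no margin=-6236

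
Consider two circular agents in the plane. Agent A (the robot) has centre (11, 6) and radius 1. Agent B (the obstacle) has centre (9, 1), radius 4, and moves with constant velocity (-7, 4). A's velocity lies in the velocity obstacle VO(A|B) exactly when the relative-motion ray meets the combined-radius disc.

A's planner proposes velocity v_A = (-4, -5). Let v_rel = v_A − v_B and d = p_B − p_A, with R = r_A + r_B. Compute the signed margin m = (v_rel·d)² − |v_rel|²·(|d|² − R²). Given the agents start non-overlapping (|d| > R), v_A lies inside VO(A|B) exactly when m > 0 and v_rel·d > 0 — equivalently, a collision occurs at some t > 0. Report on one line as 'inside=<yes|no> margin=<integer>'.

d = (-2, -5),  |d|² = 29;  R = 1+4 = 5,  c = 29−5² = 4
v_rel = (3, -9),  |v_rel|² = 90;  v_rel·d = (3)·(-2) + (-9)·(-5) = 39
90·t² − 78·t + 4 = 0  ⇒  m = 39² − 90·4 = 1161
m = 1161 > 0,  v_rel·d = 39 > 0  ⇒  inside

inside=yes margin=1161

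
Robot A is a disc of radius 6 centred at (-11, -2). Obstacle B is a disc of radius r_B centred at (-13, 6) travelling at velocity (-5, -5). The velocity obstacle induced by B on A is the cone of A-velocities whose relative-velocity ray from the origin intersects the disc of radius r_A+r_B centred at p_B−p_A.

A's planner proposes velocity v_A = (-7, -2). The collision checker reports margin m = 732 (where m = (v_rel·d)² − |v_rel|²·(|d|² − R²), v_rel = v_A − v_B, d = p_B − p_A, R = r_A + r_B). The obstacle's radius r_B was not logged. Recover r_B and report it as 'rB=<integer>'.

m = 732
d = (-2, 8);  v_rel = (-2, 3),  |v_rel|² = 13
v_rel×d = (-2)·(8) − (3)·(-2) = -10
since m = R²·13 − (-10)²:  R² = (100 + 732) / 13 = 64
R = √64 = 8  ⇒  r_B = 8 − 6 = 2

rB=2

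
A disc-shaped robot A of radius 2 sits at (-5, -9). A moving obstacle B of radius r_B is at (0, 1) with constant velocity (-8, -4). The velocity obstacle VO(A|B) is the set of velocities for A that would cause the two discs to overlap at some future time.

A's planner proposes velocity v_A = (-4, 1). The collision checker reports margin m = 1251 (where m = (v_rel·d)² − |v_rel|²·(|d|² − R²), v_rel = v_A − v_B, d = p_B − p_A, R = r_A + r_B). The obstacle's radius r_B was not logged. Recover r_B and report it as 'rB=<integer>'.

m = 1251
d = (5, 10);  v_rel = (4, 5),  |v_rel|² = 41
v_rel×d = (4)·(10) − (5)·(5) = 15
since m = R²·41 − 15²:  R² = (225 + 1251) / 41 = 36
R = √36 = 6  ⇒  r_B = 6 − 2 = 4

rB=4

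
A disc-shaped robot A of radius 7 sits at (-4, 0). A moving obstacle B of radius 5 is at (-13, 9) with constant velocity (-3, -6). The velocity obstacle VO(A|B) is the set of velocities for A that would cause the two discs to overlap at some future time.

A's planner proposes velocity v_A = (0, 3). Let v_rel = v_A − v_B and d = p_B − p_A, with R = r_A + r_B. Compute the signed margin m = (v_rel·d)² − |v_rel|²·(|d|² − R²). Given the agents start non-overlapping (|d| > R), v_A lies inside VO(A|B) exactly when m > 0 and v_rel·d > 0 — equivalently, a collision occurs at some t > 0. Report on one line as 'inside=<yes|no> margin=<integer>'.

d = (-9, 9),  |d|² = 162;  R = 7+5 = 12,  c = 162−12² = 18
v_rel = (3, 9),  |v_rel|² = 90;  v_rel·d = (3)·(-9) + (9)·(9) = 54
90·t² − 108·t + 18 = 0  ⇒  m = 54² − 90·18 = 1296
m = 1296 > 0,  v_rel·d = 54 > 0  ⇒  inside

inside=yes margin=1296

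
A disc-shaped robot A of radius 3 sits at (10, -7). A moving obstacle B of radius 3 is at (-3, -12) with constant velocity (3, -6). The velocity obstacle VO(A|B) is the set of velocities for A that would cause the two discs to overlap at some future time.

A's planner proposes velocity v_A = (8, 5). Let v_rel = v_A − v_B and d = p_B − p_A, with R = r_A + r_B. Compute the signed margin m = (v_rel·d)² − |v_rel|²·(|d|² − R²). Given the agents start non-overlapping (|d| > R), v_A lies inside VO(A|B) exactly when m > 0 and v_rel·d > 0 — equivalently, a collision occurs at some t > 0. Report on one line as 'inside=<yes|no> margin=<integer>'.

d = (-13, -5),  |d|² = 194;  R = 3+3 = 6,  c = 194−6² = 158
v_rel = (5, 11),  |v_rel|² = 146;  v_rel·d = (5)·(-13) + (11)·(-5) = -120
146·t² + 240·t + 158 = 0  ⇒  m = (-120)² − 146·158 = -8668
m = -8668 < 0,  v_rel·d = -120 < 0  ⇒  outside

inside=no margin=-8668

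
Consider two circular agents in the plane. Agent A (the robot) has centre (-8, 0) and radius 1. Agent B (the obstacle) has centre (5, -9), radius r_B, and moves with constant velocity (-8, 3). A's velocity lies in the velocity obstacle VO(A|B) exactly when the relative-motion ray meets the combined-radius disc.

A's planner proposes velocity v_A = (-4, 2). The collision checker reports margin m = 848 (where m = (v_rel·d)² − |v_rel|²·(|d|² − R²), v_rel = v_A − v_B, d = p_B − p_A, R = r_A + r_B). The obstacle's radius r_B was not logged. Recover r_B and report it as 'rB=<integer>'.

m = 848
d = (13, -9);  v_rel = (4, -1),  |v_rel|² = 17
v_rel×d = (4)·(-9) − (-1)·(13) = -23
since m = R²·17 − (-23)²:  R² = (529 + 848) / 17 = 81
R = √81 = 9  ⇒  r_B = 9 − 1 = 8

rB=8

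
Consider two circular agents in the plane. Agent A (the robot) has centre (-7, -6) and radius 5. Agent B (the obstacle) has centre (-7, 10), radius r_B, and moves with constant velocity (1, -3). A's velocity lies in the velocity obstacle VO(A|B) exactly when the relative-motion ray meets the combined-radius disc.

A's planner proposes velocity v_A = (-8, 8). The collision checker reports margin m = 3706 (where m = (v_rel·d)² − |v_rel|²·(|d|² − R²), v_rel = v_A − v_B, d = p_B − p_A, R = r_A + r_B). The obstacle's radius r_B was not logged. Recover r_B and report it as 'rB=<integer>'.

m = 3706
d = (0, 16);  v_rel = (-9, 11),  |v_rel|² = 202
v_rel×d = (-9)·(16) − (11)·(0) = -144
since m = R²·202 − (-144)²:  R² = (20736 + 3706) / 202 = 121
R = √121 = 11  ⇒  r_B = 11 − 5 = 6

rB=6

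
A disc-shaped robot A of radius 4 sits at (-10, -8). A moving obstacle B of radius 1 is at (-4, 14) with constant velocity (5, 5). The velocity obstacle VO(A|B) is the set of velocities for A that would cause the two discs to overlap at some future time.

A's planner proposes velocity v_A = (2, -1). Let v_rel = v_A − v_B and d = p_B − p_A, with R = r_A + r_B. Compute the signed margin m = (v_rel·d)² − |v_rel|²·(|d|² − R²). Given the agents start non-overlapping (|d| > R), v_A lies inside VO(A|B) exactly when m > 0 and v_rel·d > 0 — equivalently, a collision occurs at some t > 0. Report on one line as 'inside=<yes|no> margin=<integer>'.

d = (6, 22),  |d|² = 520;  R = 4+1 = 5,  c = 520−5² = 495
v_rel = (-3, -6),  |v_rel|² = 45;  v_rel·d = (-3)·(6) + (-6)·(22) = -150
45·t² + 300·t + 495 = 0  ⇒  m = (-150)² − 45·495 = 225
m = 225 > 0,  v_rel·d = -150 < 0  ⇒  outside

inside=no margin=225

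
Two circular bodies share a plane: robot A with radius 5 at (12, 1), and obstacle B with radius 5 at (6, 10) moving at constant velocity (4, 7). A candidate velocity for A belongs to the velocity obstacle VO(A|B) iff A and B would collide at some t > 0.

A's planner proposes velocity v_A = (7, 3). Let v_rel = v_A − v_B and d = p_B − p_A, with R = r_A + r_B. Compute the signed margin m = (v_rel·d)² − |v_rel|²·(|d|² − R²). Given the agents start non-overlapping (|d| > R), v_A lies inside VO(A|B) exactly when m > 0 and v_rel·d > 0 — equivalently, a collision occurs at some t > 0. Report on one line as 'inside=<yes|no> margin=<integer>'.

d = (-6, 9),  |d|² = 117;  R = 5+5 = 10,  c = 117−10² = 17
v_rel = (3, -4),  |v_rel|² = 25;  v_rel·d = (3)·(-6) + (-4)·(9) = -54
25·t² + 108·t + 17 = 0  ⇒  m = (-54)² − 25·17 = 2491
m = 2491 > 0,  v_rel·d = -54 < 0  ⇒  outside

inside=no margin=2491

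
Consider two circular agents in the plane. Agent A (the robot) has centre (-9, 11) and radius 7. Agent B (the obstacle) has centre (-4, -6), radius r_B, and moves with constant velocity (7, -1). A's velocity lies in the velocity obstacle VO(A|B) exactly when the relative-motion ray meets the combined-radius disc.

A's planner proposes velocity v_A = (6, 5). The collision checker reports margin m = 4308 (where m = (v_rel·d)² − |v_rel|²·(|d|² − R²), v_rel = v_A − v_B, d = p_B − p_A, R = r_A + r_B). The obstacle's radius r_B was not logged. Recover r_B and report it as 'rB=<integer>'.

m = 4308
d = (5, -17);  v_rel = (-1, 6),  |v_rel|² = 37
v_rel×d = (-1)·(-17) − (6)·(5) = -13
since m = R²·37 − (-13)²:  R² = (169 + 4308) / 37 = 121
R = √121 = 11  ⇒  r_B = 11 − 7 = 4

rB=4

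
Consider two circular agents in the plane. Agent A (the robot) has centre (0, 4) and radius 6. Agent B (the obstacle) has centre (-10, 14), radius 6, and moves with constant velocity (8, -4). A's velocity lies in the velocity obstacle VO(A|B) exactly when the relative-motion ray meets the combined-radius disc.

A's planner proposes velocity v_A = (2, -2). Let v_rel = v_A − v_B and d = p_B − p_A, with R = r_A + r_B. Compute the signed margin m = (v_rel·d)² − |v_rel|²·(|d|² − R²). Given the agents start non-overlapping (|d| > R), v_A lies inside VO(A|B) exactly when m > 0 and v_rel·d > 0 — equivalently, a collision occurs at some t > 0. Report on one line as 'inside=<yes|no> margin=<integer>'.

d = (-10, 10),  |d|² = 200;  R = 6+6 = 12,  c = 200−12² = 56
v_rel = (-6, 2),  |v_rel|² = 40;  v_rel·d = (-6)·(-10) + (2)·(10) = 80
40·t² − 160·t + 56 = 0  ⇒  m = 80² − 40·56 = 4160
m = 4160 > 0,  v_rel·d = 80 > 0  ⇒  inside

inside=yes margin=4160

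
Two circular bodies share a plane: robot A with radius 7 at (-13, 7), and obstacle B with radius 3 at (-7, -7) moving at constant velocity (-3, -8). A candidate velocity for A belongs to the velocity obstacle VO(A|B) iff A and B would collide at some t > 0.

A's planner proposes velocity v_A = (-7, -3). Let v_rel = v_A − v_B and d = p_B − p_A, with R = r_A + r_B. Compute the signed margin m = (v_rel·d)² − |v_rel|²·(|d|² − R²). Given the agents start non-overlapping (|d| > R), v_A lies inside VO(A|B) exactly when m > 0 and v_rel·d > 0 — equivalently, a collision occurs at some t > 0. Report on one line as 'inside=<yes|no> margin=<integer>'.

d = (6, -14),  |d|² = 232;  R = 7+3 = 10,  c = 232−10² = 132
v_rel = (-4, 5),  |v_rel|² = 41;  v_rel·d = (-4)·(6) + (5)·(-14) = -94
41·t² + 188·t + 132 = 0  ⇒  m = (-94)² − 41·132 = 3424
m = 3424 > 0,  v_rel·d = -94 < 0  ⇒  outside

inside=no margin=3424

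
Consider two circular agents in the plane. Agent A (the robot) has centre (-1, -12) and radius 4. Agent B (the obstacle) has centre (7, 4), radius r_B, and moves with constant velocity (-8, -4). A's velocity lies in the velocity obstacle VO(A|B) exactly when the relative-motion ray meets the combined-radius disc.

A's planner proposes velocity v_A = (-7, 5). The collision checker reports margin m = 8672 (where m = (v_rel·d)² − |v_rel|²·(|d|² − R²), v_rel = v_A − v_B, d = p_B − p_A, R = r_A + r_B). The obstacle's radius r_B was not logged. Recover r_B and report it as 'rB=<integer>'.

m = 8672
d = (8, 16);  v_rel = (1, 9),  |v_rel|² = 82
v_rel×d = (1)·(16) − (9)·(8) = -56
since m = R²·82 − (-56)²:  R² = (3136 + 8672) / 82 = 144
R = √144 = 12  ⇒  r_B = 12 − 4 = 8

rB=8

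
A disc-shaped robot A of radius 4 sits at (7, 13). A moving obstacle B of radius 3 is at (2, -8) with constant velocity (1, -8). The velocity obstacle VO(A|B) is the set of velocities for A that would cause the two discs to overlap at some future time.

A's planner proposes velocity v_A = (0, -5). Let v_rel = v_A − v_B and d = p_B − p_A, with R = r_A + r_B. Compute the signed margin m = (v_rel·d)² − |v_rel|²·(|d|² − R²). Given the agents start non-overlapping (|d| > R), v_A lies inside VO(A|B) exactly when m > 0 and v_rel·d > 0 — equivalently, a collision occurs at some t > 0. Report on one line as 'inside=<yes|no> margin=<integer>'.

d = (-5, -21),  |d|² = 466;  R = 4+3 = 7,  c = 466−7² = 417
v_rel = (-1, 3),  |v_rel|² = 10;  v_rel·d = (-1)·(-5) + (3)·(-21) = -58
10·t² + 116·t + 417 = 0  ⇒  m = (-58)² − 10·417 = -806
m = -806 < 0,  v_rel·d = -58 < 0  ⇒  outside

inside=no margin=-806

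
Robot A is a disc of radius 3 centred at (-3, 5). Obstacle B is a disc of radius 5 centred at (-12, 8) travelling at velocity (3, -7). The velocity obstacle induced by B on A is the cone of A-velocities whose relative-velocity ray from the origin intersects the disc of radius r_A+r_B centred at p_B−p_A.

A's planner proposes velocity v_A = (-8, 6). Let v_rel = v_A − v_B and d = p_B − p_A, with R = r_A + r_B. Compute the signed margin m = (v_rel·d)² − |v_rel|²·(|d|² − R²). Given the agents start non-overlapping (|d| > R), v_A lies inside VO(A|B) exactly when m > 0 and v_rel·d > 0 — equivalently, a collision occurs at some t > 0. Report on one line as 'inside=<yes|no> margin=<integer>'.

d = (-9, 3),  |d|² = 90;  R = 3+5 = 8,  c = 90−8² = 26
v_rel = (-11, 13),  |v_rel|² = 290;  v_rel·d = (-11)·(-9) + (13)·(3) = 138
290·t² − 276·t + 26 = 0  ⇒  m = 138² − 290·26 = 11504
m = 11504 > 0,  v_rel·d = 138 > 0  ⇒  inside

inside=yes margin=11504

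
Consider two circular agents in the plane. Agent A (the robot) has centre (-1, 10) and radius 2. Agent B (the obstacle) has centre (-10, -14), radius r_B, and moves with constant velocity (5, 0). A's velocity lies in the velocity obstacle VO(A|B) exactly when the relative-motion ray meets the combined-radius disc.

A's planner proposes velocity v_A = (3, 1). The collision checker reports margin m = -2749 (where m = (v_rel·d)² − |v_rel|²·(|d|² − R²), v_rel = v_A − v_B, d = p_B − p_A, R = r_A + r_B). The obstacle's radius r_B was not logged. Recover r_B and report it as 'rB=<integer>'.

m = -2749
d = (-9, -24);  v_rel = (-2, 1),  |v_rel|² = 5
v_rel×d = (-2)·(-24) − (1)·(-9) = 57
since m = R²·5 − 57²:  R² = (3249 + -2749) / 5 = 100
R = √100 = 10  ⇒  r_B = 10 − 2 = 8

rB=8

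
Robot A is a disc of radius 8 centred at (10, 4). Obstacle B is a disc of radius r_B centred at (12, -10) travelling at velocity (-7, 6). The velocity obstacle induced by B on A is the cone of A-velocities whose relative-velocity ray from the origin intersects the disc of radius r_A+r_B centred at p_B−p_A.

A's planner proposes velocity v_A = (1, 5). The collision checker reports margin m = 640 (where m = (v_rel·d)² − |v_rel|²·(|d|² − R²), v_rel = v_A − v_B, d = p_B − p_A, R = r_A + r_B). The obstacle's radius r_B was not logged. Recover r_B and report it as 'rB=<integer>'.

m = 640
d = (2, -14);  v_rel = (8, -1),  |v_rel|² = 65
v_rel×d = (8)·(-14) − (-1)·(2) = -110
since m = R²·65 − (-110)²:  R² = (12100 + 640) / 65 = 196
R = √196 = 14  ⇒  r_B = 14 − 8 = 6

rB=6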